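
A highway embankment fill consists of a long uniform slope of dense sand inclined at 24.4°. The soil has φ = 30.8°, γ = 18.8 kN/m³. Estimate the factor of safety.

FS = 1.31

For a dry cohesionless infinite slope the factor of safety is FS = tanφ / tanβ.
FS = tan30.8° / tan24.4° = 0.5961 / 0.4536 = 1.314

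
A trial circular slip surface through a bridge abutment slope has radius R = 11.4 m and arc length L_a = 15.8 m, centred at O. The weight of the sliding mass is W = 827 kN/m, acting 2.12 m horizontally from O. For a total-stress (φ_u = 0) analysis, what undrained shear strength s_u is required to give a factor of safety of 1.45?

s_u = 14.1 kPa

FS = s_u·L_a·R / (W·d), so s_u = FS·W·d / (L_a·R).
s_u = 1.45·827·2.12 / (15.80·11.4) = 2542.2 / 180.12 = 14.11 kPa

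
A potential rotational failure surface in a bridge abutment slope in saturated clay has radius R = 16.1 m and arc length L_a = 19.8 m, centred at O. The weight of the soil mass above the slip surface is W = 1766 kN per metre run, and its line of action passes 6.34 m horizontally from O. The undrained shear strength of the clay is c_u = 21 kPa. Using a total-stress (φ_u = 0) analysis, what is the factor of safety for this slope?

FS = 0.60

Taking moments about the centre O, the resisting moment is provided by the undrained shear strength acting along the arc:
M_R = c_u·L_a·R = 21·19.80·16.1 = 6694.4 kN·m/m
M_D = W·d = 1766·6.34 = 11196.4 kN·m/m
FS = M_R / M_D = 6694.4 / 11196.4 = 0.598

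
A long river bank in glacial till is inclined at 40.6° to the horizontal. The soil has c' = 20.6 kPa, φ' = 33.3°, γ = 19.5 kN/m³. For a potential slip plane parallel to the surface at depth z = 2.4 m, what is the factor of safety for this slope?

For an infinite slope with a slip plane parallel to the surface (no pore pressure): FS = [c' + γz cos²β tanφ'] / [γz sinβ cosβ].
γz = 19.5·2.4 = 46.80 kN/m²
Numerator = 20.6 + 46.80·cos²40.6°·tan33.3° = 20.6 + 46.80·0.5765·0.6569 = 38.322 kPa
Denominator = 46.80·sin40.6°·cos40.6° = 46.80·0.6508·0.7593 = 23.125 kPa
FS = 38.322 / 23.125 = 1.657

FS = 1.66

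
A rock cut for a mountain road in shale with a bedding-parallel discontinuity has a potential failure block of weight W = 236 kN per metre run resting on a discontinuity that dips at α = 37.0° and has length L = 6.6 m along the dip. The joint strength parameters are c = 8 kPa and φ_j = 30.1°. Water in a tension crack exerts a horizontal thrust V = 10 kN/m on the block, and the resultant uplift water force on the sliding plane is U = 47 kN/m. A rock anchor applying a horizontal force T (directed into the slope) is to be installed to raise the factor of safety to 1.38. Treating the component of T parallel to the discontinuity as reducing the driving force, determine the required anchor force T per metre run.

T = 52 kN/m

Resolving forces along and normal to the sliding plane, with the horizontal anchor force T adding T·sinα to the effective normal force and T·cosα acting up the plane against the driving force:
FS = [cL + (W cosα − U − V sinα + T sinα) tanφ_j] / [W sinα + V cosα − T cosα]
Without the anchor: N' = 135.5 kN/m, driving T_d = 150.0 kN/m, resisting R = 8·6.6 + 135.5·tan30.1° = 131.3 kN/m, FS = 0.88.
Setting FS = 1.38 and solving for T:
1.38·(150.0 − T cos37.0°) = 131.3 + T sin37.0°·tan30.1°
T·(sin37.0°·tan30.1° + 1.38·cos37.0°) = 1.38·150.0 − 131.3
T·(0.6018·0.5797 + 1.38·0.7986) = 207.0 − 131.3 = 75.7
T·1.4510 = 75.7
T = 52.2 kN/m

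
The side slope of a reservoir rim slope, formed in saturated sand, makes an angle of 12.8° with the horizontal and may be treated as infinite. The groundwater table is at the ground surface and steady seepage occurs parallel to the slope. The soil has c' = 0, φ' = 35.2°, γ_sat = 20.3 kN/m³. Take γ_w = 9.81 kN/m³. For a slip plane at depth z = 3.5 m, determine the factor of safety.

With seepage parallel to the slope and the water table at the surface, the effective normal stress on the slip plane uses the buoyant unit weight γ' = γ_sat − γ_w while the driving shear stress uses γ_sat:
FS = [c' + γ' z cos²β tanφ'] / [γ_sat z sinβ cosβ]
(For c' = 0 this reduces to FS = (γ'/γ_sat)·tanφ'/tanβ.)
γ' = 20.3 − 9.81 = 10.49 kN/m³
Numerator = 0.0 + 10.49·3.5·cos²12.8°·tan35.2° = 0.0 + 10.49·3.5·0.9509·0.7054 = 24.628 kPa
Denominator = 20.3·3.5·sin12.8°·cos12.8° = 20.3·3.5·0.2215·0.9751 = 15.350 kPa
FS = 24.628 / 15.350 = 1.604

FS = 1.60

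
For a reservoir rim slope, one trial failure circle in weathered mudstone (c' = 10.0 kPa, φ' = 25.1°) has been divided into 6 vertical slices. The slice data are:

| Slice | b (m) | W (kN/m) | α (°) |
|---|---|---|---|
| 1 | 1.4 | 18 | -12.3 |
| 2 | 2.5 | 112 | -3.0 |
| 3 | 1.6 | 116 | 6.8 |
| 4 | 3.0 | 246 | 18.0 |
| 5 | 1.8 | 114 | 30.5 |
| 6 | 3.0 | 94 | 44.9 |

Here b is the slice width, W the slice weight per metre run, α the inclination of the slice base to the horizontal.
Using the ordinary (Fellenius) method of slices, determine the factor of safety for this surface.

FS = 2.21

Ordinary method of slices: FS = Σ[c'·Δl_i + (W_i cosα_i)·tanφ'] / Σ W_i sinα_i, with Δl_i = b_i / cosα_i.
Slice 1: Δl = 1.4/cos(-12.3°) = 1.433 m; N'_1 = 18·cos(-12.3°) = 17.6; c'Δl = 14.33; W sinα = -3.8
Slice 2: Δl = 2.5/cos(-3.0°) = 2.503 m; N'_2 = 112·cos(-3.0°) = 111.8; c'Δl = 25.03; W sinα = -5.9
Slice 3: Δl = 1.6/cos6.8° = 1.611 m; N'_3 = 116·cos6.8° = 115.2; c'Δl = 16.11; W sinα = 13.7
Slice 4: Δl = 3.0/cos18.0° = 3.154 m; N'_4 = 246·cos18.0° = 234.0; c'Δl = 31.54; W sinα = 76.0
Slice 5: Δl = 1.8/cos30.5° = 2.089 m; N'_5 = 114·cos30.5° = 98.2; c'Δl = 20.89; W sinα = 57.9
Slice 6: Δl = 3.0/cos44.9° = 4.235 m; N'_6 = 94·cos44.9° = 66.6; c'Δl = 42.35; W sinα = 66.4
Σc'Δl = 150.3 kN/m; ΣN' = 643.4 kN/m; ΣW sinα = 204.3 kN/m
Resisting = 150.3 + 643.4·tan25.1° = 150.3 + 301.4 = 451.6 kN/m
FS = 451.6 / 204.3 = 2.211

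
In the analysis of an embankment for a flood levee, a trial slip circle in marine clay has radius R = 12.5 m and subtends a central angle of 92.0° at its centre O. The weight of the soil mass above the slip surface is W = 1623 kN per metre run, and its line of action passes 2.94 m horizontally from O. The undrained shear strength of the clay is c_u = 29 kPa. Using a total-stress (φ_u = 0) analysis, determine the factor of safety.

Taking moments about the centre O, the resisting moment is provided by the undrained shear strength acting along the arc:
Arc length L_a = R·θ = 12.5·(92.0°·π/180) = 12.5·1.6057 = 20.07 m
M_R = c_u·L_a·R = 29·20.07·12.5 = 7275.8 kN·m/m
M_D = W·d = 1623·2.94 = 4771.6 kN·m/m
FS = M_R / M_D = 7275.8 / 4771.6 = 1.525

FS = 1.52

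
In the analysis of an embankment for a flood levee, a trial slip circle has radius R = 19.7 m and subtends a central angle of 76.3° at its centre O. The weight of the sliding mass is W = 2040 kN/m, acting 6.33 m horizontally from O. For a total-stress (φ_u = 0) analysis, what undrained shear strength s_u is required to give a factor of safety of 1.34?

FS = s_u·L_a·R / (W·d), so s_u = FS·W·d / (L_a·R).
Arc length L_a = R·θ = 19.7·(76.3°·π/180) = 19.7·1.3317 = 26.23 m
s_u = 1.34·2040·6.33 / (26.23·19.7) = 17303.7 / 516.81 = 33.48 kPa

s_u = 33.5 kPa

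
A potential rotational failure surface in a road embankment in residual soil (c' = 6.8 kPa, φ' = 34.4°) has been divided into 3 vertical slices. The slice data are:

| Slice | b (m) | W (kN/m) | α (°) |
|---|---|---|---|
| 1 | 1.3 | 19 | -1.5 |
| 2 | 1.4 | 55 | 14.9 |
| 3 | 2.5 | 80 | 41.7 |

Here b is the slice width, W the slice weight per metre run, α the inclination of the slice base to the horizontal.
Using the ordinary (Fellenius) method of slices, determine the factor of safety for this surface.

FS = 1.97

Ordinary method of slices: FS = Σ[c'·Δl_i + (W_i cosα_i)·tanφ'] / Σ W_i sinα_i, with Δl_i = b_i / cosα_i.
Slice 1: Δl = 1.3/cos(-1.5°) = 1.300 m; N'_1 = 19·cos(-1.5°) = 19.0; c'Δl = 8.84; W sinα = -0.5
Slice 2: Δl = 1.4/cos14.9° = 1.449 m; N'_2 = 55·cos14.9° = 53.2; c'Δl = 9.85; W sinα = 14.1
Slice 3: Δl = 2.5/cos41.7° = 3.348 m; N'_3 = 80·cos41.7° = 59.7; c'Δl = 22.77; W sinα = 53.2
Σc'Δl = 41.5 kN/m; ΣN' = 131.9 kN/m; ΣW sinα = 66.9 kN/m
Resisting = 41.5 + 131.9·tan34.4° = 41.5 + 90.3 = 131.8 kN/m
FS = 131.8 / 66.9 = 1.971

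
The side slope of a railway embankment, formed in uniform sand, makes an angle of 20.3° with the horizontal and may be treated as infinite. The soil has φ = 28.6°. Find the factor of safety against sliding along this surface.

FS = 1.47

For a dry cohesionless infinite slope the factor of safety is FS = tanφ / tanβ.
FS = tan28.6° / tan20.3° = 0.5452 / 0.3699 = 1.474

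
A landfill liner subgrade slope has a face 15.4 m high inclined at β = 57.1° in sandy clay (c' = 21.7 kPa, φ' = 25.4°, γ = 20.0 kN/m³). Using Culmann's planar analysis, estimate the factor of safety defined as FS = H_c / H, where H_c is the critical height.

H_c = (4c'/γ) · sinβ cosφ' / [1 − cos(β − φ')]
    = (4·21.7/20.0) · sin57.1°·cos25.4° / [1 − cos31.7°]
    = 4.340 · 0.7585 / 0.1492 = 22.06 m
FS = H_c / H = 22.06 / 15.4 = 1.433

FS = 1.43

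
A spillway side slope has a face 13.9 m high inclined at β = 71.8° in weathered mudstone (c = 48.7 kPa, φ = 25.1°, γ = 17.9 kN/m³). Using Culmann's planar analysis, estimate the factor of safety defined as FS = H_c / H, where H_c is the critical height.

H_c = (4c/γ) · sinβ cosφ / [1 − cos(β − φ)]
    = (4·48.7/17.9) · sin71.8°·cos25.1° / [1 − cos46.7°]
    = 10.883 · 0.8603 / 0.3142 = 29.80 m
FS = H_c / H = 29.80 / 13.9 = 2.144

FS = 2.14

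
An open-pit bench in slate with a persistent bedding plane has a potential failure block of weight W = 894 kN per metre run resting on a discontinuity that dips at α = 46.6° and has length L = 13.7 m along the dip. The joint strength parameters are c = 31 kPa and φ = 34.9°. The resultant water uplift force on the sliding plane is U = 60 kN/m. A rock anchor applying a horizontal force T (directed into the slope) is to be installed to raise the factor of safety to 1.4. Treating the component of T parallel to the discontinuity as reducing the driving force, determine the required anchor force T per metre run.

Resolving forces along and normal to the sliding plane, with the horizontal anchor force T adding T·sinα to the effective normal force and T·cosα acting up the plane against the driving force:
FS = [cL + (W cosα − U + T sinα) tanφ] / [W sinα − T cosα]
Without the anchor: N' = 554.3 kN/m, driving T_d = 649.6 kN/m, resisting R = 31·13.7 + 554.3·tan34.9° = 811.4 kN/m, FS = 1.25.
Setting FS = 1.4 and solving for T:
1.4·(649.6 − T cos46.6°) = 811.4 + T sin46.6°·tan34.9°
T·(sin46.6°·tan34.9° + 1.4·cos46.6°) = 1.4·649.6 − 811.4
T·(0.7266·0.6976 + 1.4·0.6871) = 909.4 − 811.4 = 98.0
T·1.4688 = 98.0
T = 66.7 kN/m

T = 67 kN/m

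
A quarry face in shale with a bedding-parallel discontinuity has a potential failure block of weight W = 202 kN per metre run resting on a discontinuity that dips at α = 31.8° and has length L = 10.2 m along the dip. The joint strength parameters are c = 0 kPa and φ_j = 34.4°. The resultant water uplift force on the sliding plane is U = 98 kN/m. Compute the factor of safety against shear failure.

FS = 0.47

Resolving the block weight along and normal to the plane and applying the Mohr–Coulomb strength on the joint:
N' = W cosα − U = 202·cos31.8° − 98 = 73.7 kN/m
Driving force T = W sinα = 202·sin31.8° = 106.4 kN/m
Resisting force R = c·L + N'·tanφ_j = 0·10.2 + 73.7·tan34.4° = 0.0 + 50.4 = 50.4 kN/m
FS = R / T = 50.4 / 106.4 = 0.474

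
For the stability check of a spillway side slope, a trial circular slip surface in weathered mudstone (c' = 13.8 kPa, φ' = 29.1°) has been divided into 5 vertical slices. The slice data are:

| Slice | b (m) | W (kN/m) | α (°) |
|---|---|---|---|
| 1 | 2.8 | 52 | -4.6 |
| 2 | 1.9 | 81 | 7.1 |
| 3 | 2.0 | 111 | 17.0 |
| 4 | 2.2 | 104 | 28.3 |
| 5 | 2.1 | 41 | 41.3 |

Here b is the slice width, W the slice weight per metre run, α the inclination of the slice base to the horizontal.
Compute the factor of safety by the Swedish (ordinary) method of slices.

Ordinary method of slices: FS = Σ[c'·Δl_i + (W_i cosα_i)·tanφ'] / Σ W_i sinα_i, with Δl_i = b_i / cosα_i.
Slice 1: Δl = 2.8/cos(-4.6°) = 2.809 m; N'_1 = 52·cos(-4.6°) = 51.8; c'Δl = 38.76; W sinα = -4.2
Slice 2: Δl = 1.9/cos7.1° = 1.915 m; N'_2 = 81·cos7.1° = 80.4; c'Δl = 26.42; W sinα = 10.0
Slice 3: Δl = 2.0/cos17.0° = 2.091 m; N'_3 = 111·cos17.0° = 106.1; c'Δl = 28.86; W sinα = 32.5
Slice 4: Δl = 2.2/cos28.3° = 2.499 m; N'_4 = 104·cos28.3° = 91.6; c'Δl = 34.48; W sinα = 49.3
Slice 5: Δl = 2.1/cos41.3° = 2.795 m; N'_5 = 41·cos41.3° = 30.8; c'Δl = 38.57; W sinα = 27.1
Σc'Δl = 167.1 kN/m; ΣN' = 360.7 kN/m; ΣW sinα = 114.7 kN/m
Resisting = 167.1 + 360.7·tan29.1° = 167.1 + 200.8 = 367.9 kN/m
FS = 367.9 / 114.7 = 3.208

FS = 3.21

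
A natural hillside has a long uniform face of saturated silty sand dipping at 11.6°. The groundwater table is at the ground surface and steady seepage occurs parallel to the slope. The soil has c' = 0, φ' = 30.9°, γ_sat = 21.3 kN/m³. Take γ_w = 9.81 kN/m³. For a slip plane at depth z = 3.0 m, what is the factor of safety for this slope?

With seepage parallel to the slope and the water table at the surface, the effective normal stress on the slip plane uses the buoyant unit weight γ' = γ_sat − γ_w while the driving shear stress uses γ_sat:
FS = [c' + γ' z cos²β tanφ'] / [γ_sat z sinβ cosβ]
(For c' = 0 this reduces to FS = (γ'/γ_sat)·tanφ'/tanβ.)
γ' = 21.3 − 9.81 = 11.49 kN/m³
Numerator = 0.0 + 11.49·3.0·cos²11.6°·tan30.9° = 0.0 + 11.49·3.0·0.9596·0.5985 = 19.796 kPa
Denominator = 21.3·3.0·sin11.6°·cos11.6° = 21.3·3.0·0.2011·0.9796 = 12.586 kPa
FS = 19.796 / 12.586 = 1.573

FS = 1.57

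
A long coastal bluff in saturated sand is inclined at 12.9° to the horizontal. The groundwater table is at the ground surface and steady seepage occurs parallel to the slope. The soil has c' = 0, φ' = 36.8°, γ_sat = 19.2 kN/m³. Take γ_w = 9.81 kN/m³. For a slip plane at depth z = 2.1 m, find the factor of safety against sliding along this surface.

FS = 1.60

With seepage parallel to the slope and the water table at the surface, the effective normal stress on the slip plane uses the buoyant unit weight γ' = γ_sat − γ_w while the driving shear stress uses γ_sat:
FS = [c' + γ' z cos²β tanφ'] / [γ_sat z sinβ cosβ]
(For c' = 0 this reduces to FS = (γ'/γ_sat)·tanφ'/tanβ.)
γ' = 19.2 − 9.81 = 9.39 kN/m³
Numerator = 0.0 + 9.39·2.1·cos²12.9°·tan36.8° = 0.0 + 9.39·2.1·0.9502·0.7481 = 14.016 kPa
Denominator = 19.2·2.1·sin12.9°·cos12.9° = 19.2·2.1·0.2233·0.9748 = 8.774 kPa
FS = 14.016 / 8.774 = 1.597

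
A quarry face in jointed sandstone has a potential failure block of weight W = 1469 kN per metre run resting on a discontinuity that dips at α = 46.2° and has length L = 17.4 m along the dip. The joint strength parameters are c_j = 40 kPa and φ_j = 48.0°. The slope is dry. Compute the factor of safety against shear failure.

Resolving the block weight along and normal to the plane and applying the Mohr–Coulomb strength on the joint:
N' = W cosα = 1469·cos46.2° = 1016.8 kN/m
Driving force T = W sinα = 1469·sin46.2° = 1060.3 kN/m
Resisting force R = c_j·L + N'·tanφ_j = 40·17.4 + 1016.8·tan48.0° = 696.0 + 1129.2 = 1825.2 kN/m
FS = R / T = 1825.2 / 1060.3 = 1.721

FS = 1.72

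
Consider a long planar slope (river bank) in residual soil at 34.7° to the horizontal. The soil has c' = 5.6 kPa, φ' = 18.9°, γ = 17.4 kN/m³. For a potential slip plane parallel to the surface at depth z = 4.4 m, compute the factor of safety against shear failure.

FS = 0.65

For an infinite slope with a slip plane parallel to the surface (no pore pressure): FS = [c' + γz cos²β tanφ'] / [γz sinβ cosβ].
γz = 17.4·4.4 = 76.56 kN/m²
Numerator = 5.6 + 76.56·cos²34.7°·tan18.9° = 5.6 + 76.56·0.6759·0.3424 = 23.317 kPa
Denominator = 76.56·sin34.7°·cos34.7° = 76.56·0.5693·0.8221 = 35.832 kPa
FS = 23.317 / 35.832 = 0.651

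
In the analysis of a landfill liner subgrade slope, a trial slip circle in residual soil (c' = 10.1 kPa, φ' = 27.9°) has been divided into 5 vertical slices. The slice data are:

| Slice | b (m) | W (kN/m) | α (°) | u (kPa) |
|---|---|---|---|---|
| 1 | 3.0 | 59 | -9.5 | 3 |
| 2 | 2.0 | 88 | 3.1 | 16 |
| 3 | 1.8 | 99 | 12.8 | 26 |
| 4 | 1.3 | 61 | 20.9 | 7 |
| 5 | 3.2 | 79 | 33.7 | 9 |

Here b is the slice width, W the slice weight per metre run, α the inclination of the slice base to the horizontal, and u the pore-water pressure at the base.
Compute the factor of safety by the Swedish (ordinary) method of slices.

FS = 2.97

Ordinary method of slices: FS = Σ[c'·Δl_i + (W_i cosα_i − u_i·Δl_i)·tanφ'] / Σ W_i sinα_i, with Δl_i = b_i / cosα_i.
Slice 1: Δl = 3.0/cos(-9.5°) = 3.042 m; N'_1 = 59·cos(-9.5°) − 3·3.042 = 49.1; c'Δl = 30.72; W sinα = -9.7
Slice 2: Δl = 2.0/cos3.1° = 2.003 m; N'_2 = 88·cos3.1° − 16·2.003 = 55.8; c'Δl = 20.23; W sinα = 4.8
Slice 3: Δl = 1.8/cos12.8° = 1.846 m; N'_3 = 99·cos12.8° − 26·1.846 = 48.5; c'Δl = 18.64; W sinα = 21.9
Slice 4: Δl = 1.3/cos20.9° = 1.392 m; N'_4 = 61·cos20.9° − 7·1.392 = 47.2; c'Δl = 14.05; W sinα = 21.8
Slice 5: Δl = 3.2/cos33.7° = 3.846 m; N'_5 = 79·cos33.7° − 9·3.846 = 31.1; c'Δl = 38.85; W sinα = 43.8
Σc'Δl = 122.5 kN/m; ΣN' = 231.8 kN/m; ΣW sinα = 82.5 kN/m
Resisting = 122.5 + 231.8·tan27.9° = 122.5 + 122.7 = 245.2 kN/m
FS = 245.2 / 82.5 = 2.971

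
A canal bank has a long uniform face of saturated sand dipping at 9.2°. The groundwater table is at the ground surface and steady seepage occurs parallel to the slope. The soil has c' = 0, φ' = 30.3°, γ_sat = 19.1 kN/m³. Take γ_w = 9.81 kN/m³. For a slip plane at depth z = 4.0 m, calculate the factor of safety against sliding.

FS = 1.75

With seepage parallel to the slope and the water table at the surface, the effective normal stress on the slip plane uses the buoyant unit weight γ' = γ_sat − γ_w while the driving shear stress uses γ_sat:
FS = [c' + γ' z cos²β tanφ'] / [γ_sat z sinβ cosβ]
(For c' = 0 this reduces to FS = (γ'/γ_sat)·tanφ'/tanβ.)
γ' = 19.1 − 9.81 = 9.29 kN/m³
Numerator = 0.0 + 9.29·4.0·cos²9.2°·tan30.3° = 0.0 + 9.29·4.0·0.9744·0.5844 = 21.159 kPa
Denominator = 19.1·4.0·sin9.2°·cos9.2° = 19.1·4.0·0.1599·0.9871 = 12.058 kPa
FS = 21.159 / 12.058 = 1.755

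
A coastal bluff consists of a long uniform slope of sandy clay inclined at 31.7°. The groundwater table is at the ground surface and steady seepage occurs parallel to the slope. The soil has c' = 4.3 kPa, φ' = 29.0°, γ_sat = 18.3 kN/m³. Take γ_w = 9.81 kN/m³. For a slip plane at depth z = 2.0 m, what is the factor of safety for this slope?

With seepage parallel to the slope and the water table at the surface, the effective normal stress on the slip plane uses the buoyant unit weight γ' = γ_sat − γ_w while the driving shear stress uses γ_sat:
FS = [c' + γ' z cos²β tanφ'] / [γ_sat z sinβ cosβ]
γ' = 18.3 − 9.81 = 8.49 kN/m³
Numerator = 4.3 + 8.49·2.0·cos²31.7°·tan29.0° = 4.3 + 8.49·2.0·0.7239·0.5543 = 11.113 kPa
Denominator = 18.3·2.0·sin31.7°·cos31.7° = 18.3·2.0·0.5255·0.8508 = 16.363 kPa
FS = 11.113 / 16.363 = 0.679

FS = 0.68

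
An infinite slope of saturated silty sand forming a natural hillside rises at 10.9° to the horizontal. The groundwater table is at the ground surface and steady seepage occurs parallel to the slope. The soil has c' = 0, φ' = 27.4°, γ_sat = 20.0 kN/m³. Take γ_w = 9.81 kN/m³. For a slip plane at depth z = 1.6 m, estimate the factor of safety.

With seepage parallel to the slope and the water table at the surface, the effective normal stress on the slip plane uses the buoyant unit weight γ' = γ_sat − γ_w while the driving shear stress uses γ_sat:
FS = [c' + γ' z cos²β tanφ'] / [γ_sat z sinβ cosβ]
(For c' = 0 this reduces to FS = (γ'/γ_sat)·tanφ'/tanβ.)
γ' = 20.0 − 9.81 = 10.19 kN/m³
Numerator = 0.0 + 10.19·1.6·cos²10.9°·tan27.4° = 0.0 + 10.19·1.6·0.9642·0.5184 = 8.149 kPa
Denominator = 20.0·1.6·sin10.9°·cos10.9° = 20.0·1.6·0.1891·0.9820 = 5.942 kPa
FS = 8.149 / 5.942 = 1.371

FS = 1.37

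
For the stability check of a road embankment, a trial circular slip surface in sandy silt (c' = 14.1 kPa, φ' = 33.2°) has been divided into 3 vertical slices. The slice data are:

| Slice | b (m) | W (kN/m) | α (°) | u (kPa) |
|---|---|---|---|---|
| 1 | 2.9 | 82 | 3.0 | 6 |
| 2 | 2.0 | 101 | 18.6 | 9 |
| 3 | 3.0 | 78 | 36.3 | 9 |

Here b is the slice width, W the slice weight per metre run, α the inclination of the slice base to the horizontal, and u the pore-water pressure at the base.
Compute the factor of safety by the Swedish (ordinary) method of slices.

FS = 2.84

Ordinary method of slices: FS = Σ[c'·Δl_i + (W_i cosα_i − u_i·Δl_i)·tanφ'] / Σ W_i sinα_i, with Δl_i = b_i / cosα_i.
Slice 1: Δl = 2.9/cos3.0° = 2.904 m; N'_1 = 82·cos3.0° − 6·2.904 = 64.5; c'Δl = 40.95; W sinα = 4.3
Slice 2: Δl = 2.0/cos18.6° = 2.110 m; N'_2 = 101·cos18.6° − 9·2.110 = 76.7; c'Δl = 29.75; W sinα = 32.2
Slice 3: Δl = 3.0/cos36.3° = 3.722 m; N'_3 = 78·cos36.3° − 9·3.722 = 29.4; c'Δl = 52.49; W sinα = 46.2
Σc'Δl = 123.2 kN/m; ΣN' = 170.6 kN/m; ΣW sinα = 82.7 kN/m
Resisting = 123.2 + 170.6·tan33.2° = 123.2 + 111.6 = 234.8 kN/m
FS = 234.8 / 82.7 = 2.840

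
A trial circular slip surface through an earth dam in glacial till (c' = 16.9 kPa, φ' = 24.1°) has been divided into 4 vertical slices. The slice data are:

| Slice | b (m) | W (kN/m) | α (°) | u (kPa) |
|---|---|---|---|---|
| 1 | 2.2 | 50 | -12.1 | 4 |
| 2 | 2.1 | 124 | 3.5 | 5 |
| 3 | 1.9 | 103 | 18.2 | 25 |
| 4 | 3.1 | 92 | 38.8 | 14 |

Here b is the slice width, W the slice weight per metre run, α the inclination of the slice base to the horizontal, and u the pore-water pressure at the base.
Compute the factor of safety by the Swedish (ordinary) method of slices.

Ordinary method of slices: FS = Σ[c'·Δl_i + (W_i cosα_i − u_i·Δl_i)·tanφ'] / Σ W_i sinα_i, with Δl_i = b_i / cosα_i.
Slice 1: Δl = 2.2/cos(-12.1°) = 2.250 m; N'_1 = 50·cos(-12.1°) − 4·2.250 = 39.9; c'Δl = 38.02; W sinα = -10.5
Slice 2: Δl = 2.1/cos3.5° = 2.104 m; N'_2 = 124·cos3.5° − 5·2.104 = 113.2; c'Δl = 35.56; W sinα = 7.6
Slice 3: Δl = 1.9/cos18.2° = 2.000 m; N'_3 = 103·cos18.2° − 25·2.000 = 47.8; c'Δl = 33.80; W sinα = 32.2
Slice 4: Δl = 3.1/cos38.8° = 3.978 m; N'_4 = 92·cos38.8° − 14·3.978 = 16.0; c'Δl = 67.22; W sinα = 57.6
Σc'Δl = 174.6 kN/m; ΣN' = 217.0 kN/m; ΣW sinα = 86.9 kN/m
Resisting = 174.6 + 217.0·tan24.1° = 174.6 + 97.1 = 271.7 kN/m
FS = 271.7 / 86.9 = 3.126

FS = 3.13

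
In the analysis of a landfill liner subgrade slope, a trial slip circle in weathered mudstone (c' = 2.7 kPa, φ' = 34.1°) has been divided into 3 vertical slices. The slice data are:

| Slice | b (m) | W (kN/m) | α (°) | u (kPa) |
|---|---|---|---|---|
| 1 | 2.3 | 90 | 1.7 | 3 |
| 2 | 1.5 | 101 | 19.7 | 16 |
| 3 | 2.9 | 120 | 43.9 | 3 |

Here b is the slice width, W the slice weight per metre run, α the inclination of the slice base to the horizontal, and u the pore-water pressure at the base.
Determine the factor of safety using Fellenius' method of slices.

Ordinary method of slices: FS = Σ[c'·Δl_i + (W_i cosα_i − u_i·Δl_i)·tanφ'] / Σ W_i sinα_i, with Δl_i = b_i / cosα_i.
Slice 1: Δl = 2.3/cos1.7° = 2.301 m; N'_1 = 90·cos1.7° − 3·2.301 = 83.1; c'Δl = 6.21; W sinα = 2.7
Slice 2: Δl = 1.5/cos19.7° = 1.593 m; N'_2 = 101·cos19.7° − 16·1.593 = 69.6; c'Δl = 4.30; W sinα = 34.0
Slice 3: Δl = 2.9/cos43.9° = 4.025 m; N'_3 = 120·cos43.9° − 3·4.025 = 74.4; c'Δl = 10.87; W sinα = 83.2
Σc'Δl = 21.4 kN/m; ΣN' = 227.0 kN/m; ΣW sinα = 119.9 kN/m
Resisting = 21.4 + 227.0·tan34.1° = 21.4 + 153.7 = 175.1 kN/m
FS = 175.1 / 119.9 = 1.460

FS = 1.46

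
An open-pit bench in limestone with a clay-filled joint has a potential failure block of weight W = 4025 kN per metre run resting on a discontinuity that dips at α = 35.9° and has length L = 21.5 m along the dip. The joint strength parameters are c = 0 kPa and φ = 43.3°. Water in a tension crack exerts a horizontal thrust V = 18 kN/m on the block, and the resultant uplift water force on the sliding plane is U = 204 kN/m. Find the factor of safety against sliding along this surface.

FS = 1.21

Resolving the block weight along and normal to the plane and applying the Mohr–Coulomb strength on the joint:
N' = W cosα − U − V sinα = 4025·cos35.9° − 204 − 18·sin35.9° = 3045.9 kN/m
Driving force T = W sinα + V cosα = 4025·sin35.9° + 18·cos35.9° = 2374.7 kN/m
Resisting force R = c·L + N'·tanφ = 0·21.5 + 3045.9·tan43.3° = 0.0 + 2870.3 = 2870.3 kN/m
FS = R / T = 2870.3 / 2374.7 = 1.209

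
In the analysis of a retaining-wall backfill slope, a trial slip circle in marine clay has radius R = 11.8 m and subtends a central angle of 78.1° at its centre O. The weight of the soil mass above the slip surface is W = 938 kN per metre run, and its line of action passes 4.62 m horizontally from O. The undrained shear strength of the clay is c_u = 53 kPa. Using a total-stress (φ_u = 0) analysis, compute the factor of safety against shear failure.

FS = 2.32

Taking moments about the centre O, the resisting moment is provided by the undrained shear strength acting along the arc:
Arc length L_a = R·θ = 11.8·(78.1°·π/180) = 11.8·1.3631 = 16.08 m
M_R = c_u·L_a·R = 53·16.08·11.8 = 10059.3 kN·m/m
M_D = W·d = 938·4.62 = 4333.6 kN·m/m
FS = M_R / M_D = 10059.3 / 4333.6 = 2.321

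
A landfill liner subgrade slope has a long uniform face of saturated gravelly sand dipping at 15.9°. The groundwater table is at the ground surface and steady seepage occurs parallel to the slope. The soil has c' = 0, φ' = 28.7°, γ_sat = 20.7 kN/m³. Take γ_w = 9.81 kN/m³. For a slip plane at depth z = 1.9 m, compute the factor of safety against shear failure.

FS = 1.01

With seepage parallel to the slope and the water table at the surface, the effective normal stress on the slip plane uses the buoyant unit weight γ' = γ_sat − γ_w while the driving shear stress uses γ_sat:
FS = [c' + γ' z cos²β tanφ'] / [γ_sat z sinβ cosβ]
(For c' = 0 this reduces to FS = (γ'/γ_sat)·tanφ'/tanβ.)
γ' = 20.7 − 9.81 = 10.89 kN/m³
Numerator = 0.0 + 10.89·1.9·cos²15.9°·tan28.7° = 0.0 + 10.89·1.9·0.9249·0.5475 = 10.478 kPa
Denominator = 20.7·1.9·sin15.9°·cos15.9° = 20.7·1.9·0.2740·0.9617 = 10.363 kPa
FS = 10.478 / 10.363 = 1.011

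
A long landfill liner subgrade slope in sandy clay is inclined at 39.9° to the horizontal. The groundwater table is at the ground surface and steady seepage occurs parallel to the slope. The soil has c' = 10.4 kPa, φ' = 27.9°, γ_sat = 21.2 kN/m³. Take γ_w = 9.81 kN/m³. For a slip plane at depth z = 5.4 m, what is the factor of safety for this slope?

With seepage parallel to the slope and the water table at the surface, the effective normal stress on the slip plane uses the buoyant unit weight γ' = γ_sat − γ_w while the driving shear stress uses γ_sat:
FS = [c' + γ' z cos²β tanφ'] / [γ_sat z sinβ cosβ]
γ' = 21.2 − 9.81 = 11.39 kN/m³
Numerator = 10.4 + 11.39·5.4·cos²39.9°·tan27.9° = 10.4 + 11.39·5.4·0.5885·0.5295 = 29.566 kPa
Denominator = 21.2·5.4·sin39.9°·cos39.9° = 21.2·5.4·0.6414·0.7672 = 56.335 kPa
FS = 29.566 / 56.335 = 0.525

FS = 0.52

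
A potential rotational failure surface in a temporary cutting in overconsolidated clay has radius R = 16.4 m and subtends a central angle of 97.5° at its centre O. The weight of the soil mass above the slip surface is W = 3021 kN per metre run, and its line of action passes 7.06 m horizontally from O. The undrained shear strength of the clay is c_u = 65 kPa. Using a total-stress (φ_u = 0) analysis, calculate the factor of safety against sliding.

Taking moments about the centre O, the resisting moment is provided by the undrained shear strength acting along the arc:
Arc length L_a = R·θ = 16.4·(97.5°·π/180) = 16.4·1.7017 = 27.91 m
M_R = c_u·L_a·R = 65·27.91·16.4 = 29749.7 kN·m/m
M_D = W·d = 3021·7.06 = 21328.3 kN·m/m
FS = M_R / M_D = 29749.7 / 21328.3 = 1.395

FS = 1.39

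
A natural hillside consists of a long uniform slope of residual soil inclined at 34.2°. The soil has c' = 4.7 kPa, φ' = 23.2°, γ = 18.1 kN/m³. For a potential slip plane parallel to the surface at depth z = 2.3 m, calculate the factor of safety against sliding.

FS = 0.87

For an infinite slope with a slip plane parallel to the surface (no pore pressure): FS = [c' + γz cos²β tanφ'] / [γz sinβ cosβ].
γz = 18.1·2.3 = 41.63 kN/m²
Numerator = 4.7 + 41.63·cos²34.2°·tan23.2° = 4.7 + 41.63·0.6841·0.4286 = 16.905 kPa
Denominator = 41.63·sin34.2°·cos34.2° = 41.63·0.5621·0.8271 = 19.353 kPa
FS = 16.905 / 19.353 = 0.874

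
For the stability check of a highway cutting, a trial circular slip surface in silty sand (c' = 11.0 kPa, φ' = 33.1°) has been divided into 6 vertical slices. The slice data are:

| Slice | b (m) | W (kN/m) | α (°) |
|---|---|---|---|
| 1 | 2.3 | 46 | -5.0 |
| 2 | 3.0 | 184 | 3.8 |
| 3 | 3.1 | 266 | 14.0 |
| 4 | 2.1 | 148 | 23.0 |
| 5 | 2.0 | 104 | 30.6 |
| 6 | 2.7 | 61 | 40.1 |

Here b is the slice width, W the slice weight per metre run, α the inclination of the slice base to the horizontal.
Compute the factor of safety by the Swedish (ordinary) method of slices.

FS = 3.05

Ordinary method of slices: FS = Σ[c'·Δl_i + (W_i cosα_i)·tanφ'] / Σ W_i sinα_i, with Δl_i = b_i / cosα_i.
Slice 1: Δl = 2.3/cos(-5.0°) = 2.309 m; N'_1 = 46·cos(-5.0°) = 45.8; c'Δl = 25.40; W sinα = -4.0
Slice 2: Δl = 3.0/cos3.8° = 3.007 m; N'_2 = 184·cos3.8° = 183.6; c'Δl = 33.07; W sinα = 12.2
Slice 3: Δl = 3.1/cos14.0° = 3.195 m; N'_3 = 266·cos14.0° = 258.1; c'Δl = 35.14; W sinα = 64.4
Slice 4: Δl = 2.1/cos23.0° = 2.281 m; N'_4 = 148·cos23.0° = 136.2; c'Δl = 25.09; W sinα = 57.8
Slice 5: Δl = 2.0/cos30.6° = 2.324 m; N'_5 = 104·cos30.6° = 89.5; c'Δl = 25.56; W sinα = 52.9
Slice 6: Δl = 2.7/cos40.1° = 3.530 m; N'_6 = 61·cos40.1° = 46.7; c'Δl = 38.83; W sinα = 39.3
Σc'Δl = 183.1 kN/m; ΣN' = 759.9 kN/m; ΣW sinα = 222.6 kN/m
Resisting = 183.1 + 759.9·tan33.1° = 183.1 + 495.4 = 678.5 kN/m
FS = 678.5 / 222.6 = 3.048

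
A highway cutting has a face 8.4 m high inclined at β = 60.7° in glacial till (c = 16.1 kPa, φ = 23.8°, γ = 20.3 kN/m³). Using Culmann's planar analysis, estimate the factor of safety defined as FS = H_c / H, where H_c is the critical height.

H_c = (4c/γ) · sinβ cosφ / [1 − cos(β − φ)]
    = (4·16.1/20.3) · sin60.7°·cos23.8° / [1 − cos36.9°]
    = 3.172 · 0.7979 / 0.2003 = 12.64 m
FS = H_c / H = 12.64 / 8.4 = 1.504

FS = 1.50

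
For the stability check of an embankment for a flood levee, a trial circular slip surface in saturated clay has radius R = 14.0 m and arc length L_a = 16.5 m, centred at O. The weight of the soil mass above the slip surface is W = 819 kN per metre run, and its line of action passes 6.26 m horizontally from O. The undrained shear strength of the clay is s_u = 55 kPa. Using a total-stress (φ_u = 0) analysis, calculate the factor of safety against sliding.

FS = 2.48

Taking moments about the centre O, the resisting moment is provided by the undrained shear strength acting along the arc:
M_R = s_u·L_a·R = 55·16.50·14.0 = 12705.0 kN·m/m
M_D = W·d = 819·6.26 = 5126.9 kN·m/m
FS = M_R / M_D = 12705.0 / 5126.9 = 2.478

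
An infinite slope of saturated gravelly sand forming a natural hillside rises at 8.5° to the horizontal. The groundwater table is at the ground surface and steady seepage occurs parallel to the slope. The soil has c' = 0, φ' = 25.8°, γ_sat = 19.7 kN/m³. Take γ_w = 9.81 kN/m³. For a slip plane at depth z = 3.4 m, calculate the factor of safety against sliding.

FS = 1.62

With seepage parallel to the slope and the water table at the surface, the effective normal stress on the slip plane uses the buoyant unit weight γ' = γ_sat − γ_w while the driving shear stress uses γ_sat:
FS = [c' + γ' z cos²β tanφ'] / [γ_sat z sinβ cosβ]
(For c' = 0 this reduces to FS = (γ'/γ_sat)·tanφ'/tanβ.)
γ' = 19.7 − 9.81 = 9.89 kN/m³
Numerator = 0.0 + 9.89·3.4·cos²8.5°·tan25.8° = 0.0 + 9.89·3.4·0.9782·0.4834 = 15.900 kPa
Denominator = 19.7·3.4·sin8.5°·cos8.5° = 19.7·3.4·0.1478·0.9890 = 9.792 kPa
FS = 15.900 / 9.792 = 1.624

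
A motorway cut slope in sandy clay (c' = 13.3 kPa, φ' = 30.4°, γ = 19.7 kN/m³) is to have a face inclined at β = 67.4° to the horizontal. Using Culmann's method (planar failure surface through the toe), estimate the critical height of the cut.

H_c = 10.68 m

Culmann's analysis gives the critical failure plane at α_cr = (β + φ')/2 = (67.4 + 30.4)/2 = 48.9°, and the critical height
H_c = (4c'/γ) · sinβ cosφ' / [1 − cos(β − φ')]
    = (4·13.3/19.7) · sin67.4°·cos30.4° / [1 − cos(37.0°)]
    = 2.701 · 0.9232·0.8625 / [1 − 0.7986]
    = 2.701 · 0.7963 / 0.2014
    = 10.68 m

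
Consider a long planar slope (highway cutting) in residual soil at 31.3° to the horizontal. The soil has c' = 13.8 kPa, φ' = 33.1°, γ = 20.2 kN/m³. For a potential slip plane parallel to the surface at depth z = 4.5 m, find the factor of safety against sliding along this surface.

FS = 1.41

For an infinite slope with a slip plane parallel to the surface (no pore pressure): FS = [c' + γz cos²β tanφ'] / [γz sinβ cosβ].
γz = 20.2·4.5 = 90.90 kN/m²
Numerator = 13.8 + 90.90·cos²31.3°·tan33.1° = 13.8 + 90.90·0.7301·0.6519 = 57.064 kPa
Denominator = 90.90·sin31.3°·cos31.3° = 90.90·0.5195·0.8545 = 40.351 kPa
FS = 57.064 / 40.351 = 1.414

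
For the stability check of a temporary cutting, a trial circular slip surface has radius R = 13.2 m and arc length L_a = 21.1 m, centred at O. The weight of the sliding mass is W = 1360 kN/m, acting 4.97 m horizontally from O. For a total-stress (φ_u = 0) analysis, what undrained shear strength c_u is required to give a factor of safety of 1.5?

FS = c_u·L_a·R / (W·d), so c_u = FS·W·d / (L_a·R).
c_u = 1.5·1360·4.97 / (21.10·13.2) = 10138.8 / 278.52 = 36.40 kPa

c_u = 36.4 kPa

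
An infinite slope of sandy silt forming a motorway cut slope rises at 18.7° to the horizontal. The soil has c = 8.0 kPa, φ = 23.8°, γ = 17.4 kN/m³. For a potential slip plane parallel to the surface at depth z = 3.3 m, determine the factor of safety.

For an infinite slope with a slip plane parallel to the surface (no pore pressure): FS = [c + γz cos²β tanφ] / [γz sinβ cosβ].
γz = 17.4·3.3 = 57.42 kN/m²
Numerator = 8.0 + 57.42·cos²18.7°·tan23.8° = 8.0 + 57.42·0.8972·0.4411 = 30.722 kPa
Denominator = 57.42·sin18.7°·cos18.7° = 57.42·0.3206·0.9472 = 17.438 kPa
FS = 30.722 / 17.438 = 1.762

FS = 1.76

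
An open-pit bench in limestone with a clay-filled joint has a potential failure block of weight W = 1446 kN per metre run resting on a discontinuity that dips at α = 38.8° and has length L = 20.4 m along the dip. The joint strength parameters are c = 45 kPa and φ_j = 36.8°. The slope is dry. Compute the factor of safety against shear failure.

FS = 1.94

Resolving the block weight along and normal to the plane and applying the Mohr–Coulomb strength on the joint:
N' = W cosα = 1446·cos38.8° = 1126.9 kN/m
Driving force T = W sinα = 1446·sin38.8° = 906.1 kN/m
Resisting force R = c·L + N'·tanφ_j = 45·20.4 + 1126.9·tan36.8° = 918.0 + 843.0 = 1761.0 kN/m
FS = R / T = 1761.0 / 906.1 = 1.944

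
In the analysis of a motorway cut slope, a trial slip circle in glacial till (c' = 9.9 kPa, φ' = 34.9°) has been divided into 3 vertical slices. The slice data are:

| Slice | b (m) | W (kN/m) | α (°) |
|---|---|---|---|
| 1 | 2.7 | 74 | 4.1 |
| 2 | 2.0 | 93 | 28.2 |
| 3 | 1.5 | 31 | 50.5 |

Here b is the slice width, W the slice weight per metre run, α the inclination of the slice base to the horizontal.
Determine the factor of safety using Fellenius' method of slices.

FS = 2.67

Ordinary method of slices: FS = Σ[c'·Δl_i + (W_i cosα_i)·tanφ'] / Σ W_i sinα_i, with Δl_i = b_i / cosα_i.
Slice 1: Δl = 2.7/cos4.1° = 2.707 m; N'_1 = 74·cos4.1° = 73.8; c'Δl = 26.80; W sinα = 5.3
Slice 2: Δl = 2.0/cos28.2° = 2.269 m; N'_2 = 93·cos28.2° = 82.0; c'Δl = 22.47; W sinα = 43.9
Slice 3: Δl = 1.5/cos50.5° = 2.358 m; N'_3 = 31·cos50.5° = 19.7; c'Δl = 23.35; W sinα = 23.9
Σc'Δl = 72.6 kN/m; ΣN' = 175.5 kN/m; ΣW sinα = 73.2 kN/m
Resisting = 72.6 + 175.5·tan34.9° = 72.6 + 122.4 = 195.0 kN/m
FS = 195.0 / 73.2 = 2.666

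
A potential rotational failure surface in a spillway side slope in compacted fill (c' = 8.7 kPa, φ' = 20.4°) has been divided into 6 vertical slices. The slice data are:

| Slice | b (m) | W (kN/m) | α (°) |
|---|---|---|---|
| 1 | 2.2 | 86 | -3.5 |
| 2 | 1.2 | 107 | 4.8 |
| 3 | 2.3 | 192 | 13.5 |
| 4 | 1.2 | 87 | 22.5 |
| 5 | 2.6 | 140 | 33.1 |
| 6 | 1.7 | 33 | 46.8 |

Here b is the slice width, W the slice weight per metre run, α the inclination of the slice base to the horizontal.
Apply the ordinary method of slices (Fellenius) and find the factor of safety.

Ordinary method of slices: FS = Σ[c'·Δl_i + (W_i cosα_i)·tanφ'] / Σ W_i sinα_i, with Δl_i = b_i / cosα_i.
Slice 1: Δl = 2.2/cos(-3.5°) = 2.204 m; N'_1 = 86·cos(-3.5°) = 85.8; c'Δl = 19.18; W sinα = -5.3
Slice 2: Δl = 1.2/cos4.8° = 1.204 m; N'_2 = 107·cos4.8° = 106.6; c'Δl = 10.48; W sinα = 9.0
Slice 3: Δl = 2.3/cos13.5° = 2.365 m; N'_3 = 192·cos13.5° = 186.7; c'Δl = 20.58; W sinα = 44.8
Slice 4: Δl = 1.2/cos22.5° = 1.299 m; N'_4 = 87·cos22.5° = 80.4; c'Δl = 11.30; W sinα = 33.3
Slice 5: Δl = 2.6/cos33.1° = 3.104 m; N'_5 = 140·cos33.1° = 117.3; c'Δl = 27.00; W sinα = 76.5
Slice 6: Δl = 1.7/cos46.8° = 2.483 m; N'_6 = 33·cos46.8° = 22.6; c'Δl = 21.61; W sinα = 24.1
Σc'Δl = 110.1 kN/m; ΣN' = 599.4 kN/m; ΣW sinα = 182.3 kN/m
Resisting = 110.1 + 599.4·tan20.4° = 110.1 + 222.9 = 333.1 kN/m
FS = 333.1 / 182.3 = 1.827

FS = 1.83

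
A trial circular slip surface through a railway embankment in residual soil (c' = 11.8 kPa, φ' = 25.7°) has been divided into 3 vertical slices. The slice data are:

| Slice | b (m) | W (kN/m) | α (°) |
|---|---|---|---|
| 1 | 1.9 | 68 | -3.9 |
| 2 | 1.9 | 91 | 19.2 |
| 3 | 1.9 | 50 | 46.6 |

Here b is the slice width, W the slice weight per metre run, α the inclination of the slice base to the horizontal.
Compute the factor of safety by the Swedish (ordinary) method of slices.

FS = 2.75

Ordinary method of slices: FS = Σ[c'·Δl_i + (W_i cosα_i)·tanφ'] / Σ W_i sinα_i, with Δl_i = b_i / cosα_i.
Slice 1: Δl = 1.9/cos(-3.9°) = 1.904 m; N'_1 = 68·cos(-3.9°) = 67.8; c'Δl = 22.47; W sinα = -4.6
Slice 2: Δl = 1.9/cos19.2° = 2.012 m; N'_2 = 91·cos19.2° = 85.9; c'Δl = 23.74; W sinα = 29.9
Slice 3: Δl = 1.9/cos46.6° = 2.765 m; N'_3 = 50·cos46.6° = 34.4; c'Δl = 32.63; W sinα = 36.3
Σc'Δl = 78.8 kN/m; ΣN' = 188.1 kN/m; ΣW sinα = 61.6 kN/m
Resisting = 78.8 + 188.1·tan25.7° = 78.8 + 90.5 = 169.4 kN/m
FS = 169.4 / 61.6 = 2.748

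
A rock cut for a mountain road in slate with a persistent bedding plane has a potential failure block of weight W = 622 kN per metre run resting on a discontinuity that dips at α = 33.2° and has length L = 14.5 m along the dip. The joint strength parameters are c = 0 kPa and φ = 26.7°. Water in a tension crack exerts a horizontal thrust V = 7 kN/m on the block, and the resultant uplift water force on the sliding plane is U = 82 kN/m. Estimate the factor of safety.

FS = 0.63

Resolving the block weight along and normal to the plane and applying the Mohr–Coulomb strength on the joint:
N' = W cosα − U − V sinα = 622·cos33.2° − 82 − 7·sin33.2° = 434.6 kN/m
Driving force T = W sinα + V cosα = 622·sin33.2° + 7·cos33.2° = 346.4 kN/m
Resisting force R = c·L + N'·tanφ = 0·14.5 + 434.6·tan26.7° = 0.0 + 218.6 = 218.6 kN/m
FS = R / T = 218.6 / 346.4 = 0.631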